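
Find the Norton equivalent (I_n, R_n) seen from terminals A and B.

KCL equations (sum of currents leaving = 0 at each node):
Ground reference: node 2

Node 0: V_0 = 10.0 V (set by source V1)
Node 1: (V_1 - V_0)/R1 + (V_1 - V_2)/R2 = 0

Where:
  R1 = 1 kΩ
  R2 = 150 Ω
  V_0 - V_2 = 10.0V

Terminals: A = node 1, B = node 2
Find the Thévenin equivalent first; then I_n = V_th/R_th and R_n = R_th.
Step 1 — V_th is the open-circuit voltage V_A - V_B (nothing connected across the terminals).
Nodal analysis, taking node 2 as the 0 V reference.
Source V1 fixes V_0 = 10 V.
KCL at each unknown node (sum of currents leaving = 0; resistances in Ω):
  Node 1: (V_1 - 10)/1000 + (V_1 - 0)/150 = 0
Collecting terms: 0.007667 × V_1 = 0.01  =>  V_1 = 1.304 V
V_th = V_1 - V_2 = 1.304 - 0 = 1.304 V
Step 2 — R_th: zero the source — replace V1 by a short circuit (node 2 merges into node 0) — and find the resistance seen between A (node 1) and B (node 0).
Reduce the network between node 1 (A) and node 0 (B) by series/parallel combination:
  Rp1 = R1 ‖ R2 (parallel, both between nodes 0 and 1) = 1/(1/1000 + 1/150) = 130.4 Ω
R_th = 130.4 Ω
I_n = V_th/R_th = 1.304/130.4 = 0.01 A, and R_n = R_th = 130.4 Ω

Final answer: I_n = 0.01 A, R_n = 130.4 Ω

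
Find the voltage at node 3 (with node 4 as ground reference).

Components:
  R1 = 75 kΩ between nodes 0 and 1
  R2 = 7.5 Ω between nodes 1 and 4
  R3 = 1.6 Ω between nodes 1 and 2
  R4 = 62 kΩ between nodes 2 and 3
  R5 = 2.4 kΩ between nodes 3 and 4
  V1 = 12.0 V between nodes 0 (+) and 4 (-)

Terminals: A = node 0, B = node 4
Nodal analysis, taking node 4 as the 0 V reference.
Source V1 fixes V_0 = 12 V.
KCL at each unknown node (sum of currents leaving = 0; resistances in Ω):
  Node 1: (V_1 - 12)/75000 + (V_1 - 0)/7.5 + (V_1 - V_2)/1.6 = 0
  Node 2: (V_2 - V_1)/1.6 + (V_2 - V_3)/62000 = 0
  Node 3: (V_3 - V_2)/62000 + (V_3 - 0)/2400 = 0
Collecting terms (coefficients in siemens):
  0.7583·V_1 - 0.625·V_2 = 0.00016
  0.625·V_2 - 0.625·V_1 - 0.00001613·V_3 = 0
  0.0004328·V_3 - 0.00001613·V_2 = 0
Solving these 3 simultaneous equations (Gaussian elimination) gives:
  V_1 = 0.0012 V, V_2 = 0.0012 V, V_3 = 0.00004471 V
The requested potential is V_3 = 0.00004471 V.

Final answer: V_3 = 4.471e-05 V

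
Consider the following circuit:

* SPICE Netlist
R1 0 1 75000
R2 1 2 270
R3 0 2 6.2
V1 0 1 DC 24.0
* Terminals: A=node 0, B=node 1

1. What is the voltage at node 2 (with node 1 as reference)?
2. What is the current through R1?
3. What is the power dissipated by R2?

Nodal analysis, taking node 1 as the 0 V reference.
Source V1 fixes V_0 = 24 V.
KCL at each unknown node (sum of currents leaving = 0; resistances in Ω):
  Node 2: (V_2 - 0)/270 + (V_2 - 24)/6.2 = 0
Collecting terms: 0.165 × V_2 = 3.871  =>  V_2 = 23.46 V
Part 1:
  Read off the nodal solution: V_2 = 23.46 V
Part 2:
  I_R1 = (V_0 - V_1)/R1 = (24 - 0)/75000 = 0.00032 A
  Magnitude: I_R1 = 0.00032 A
Part 3:
  I_R2 = (V_1 - V_2)/R2 = (0 - 23.46)/270 = -0.08689 A
  P_R2 = I_R2² × R2 = (-0.08689)² × 270 = 2.039 W

Final answers:
1. V_2 = 23.46 V
2. I_R1 = 0.00032 A
3. P_R2 = 2.039 W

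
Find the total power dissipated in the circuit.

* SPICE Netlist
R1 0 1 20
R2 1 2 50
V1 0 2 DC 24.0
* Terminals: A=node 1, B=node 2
Nodal analysis, taking node 2 as the 0 V reference.
Source V1 fixes V_0 = 24 V.
KCL at each unknown node (sum of currents leaving = 0; resistances in Ω):
  Node 1: (V_1 - 24)/20 + (V_1 - 0)/50 = 0
Collecting terms: 0.07 × V_1 = 1.2  =>  V_1 = 17.14 V
Power in each resistor, P = (ΔV)²/R:
  P_R1 = (24 - 17.14)²/20 = 2.351 W
  P_R2 = (17.14 - 0)²/50 = 5.878 W
P_total = P_R1 + P_R2 = 8.229 W

Final answer: 8.229 W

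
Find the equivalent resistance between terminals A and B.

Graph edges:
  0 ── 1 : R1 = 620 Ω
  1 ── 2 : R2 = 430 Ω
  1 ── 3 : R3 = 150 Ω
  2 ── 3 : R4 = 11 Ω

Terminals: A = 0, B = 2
Reduce the network between node 0 (A) and node 2 (B) by series/parallel combination:
  Rs1 = R3 + R4 (series, joined only at node 3) = 150 + 11 = 161 Ω
  Rp1 = R2 ‖ Rs1 (parallel, both between nodes 1 and 2) = 1/(1/430 + 1/161) = 117.1 Ω
  Rs2 = R1 + Rp1 (series, joined only at node 1) = 620 + 117.1 = 737.1 Ω
R_eq = 737.1 Ω

Final answer: 737.1 Ω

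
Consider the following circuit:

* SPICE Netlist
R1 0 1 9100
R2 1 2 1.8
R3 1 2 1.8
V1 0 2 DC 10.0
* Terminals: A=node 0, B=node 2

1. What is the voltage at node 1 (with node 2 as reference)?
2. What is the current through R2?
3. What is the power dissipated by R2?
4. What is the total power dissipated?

Nodal analysis, taking node 2 as the 0 V reference.
Source V1 fixes V_0 = 10 V.
KCL at each unknown node (sum of currents leaving = 0; resistances in Ω):
  Node 1: (V_1 - 10)/9100 + (V_1 - 0)/1.8 + (V_1 - 0)/1.8 = 0
Collecting terms: 1.111 × V_1 = 0.001099  =>  V_1 = 0.0009889 V
Part 1:
  Read off the nodal solution: V_1 = 0.0009889 V
Part 2:
  I_R2 = (V_1 - V_2)/R2 = (0.0009889 - 0)/1.8 = 0.0005494 A
  Magnitude: I_R2 = 0.0005494 A
Part 3:
  I_R2 = (V_1 - V_2)/R2 = (0.0009889 - 0)/1.8 = 0.0005494 A
  P_R2 = I_R2² × R2 = (0.0005494)² × 1.8 = 0.0000005433 W
Part 4:
  Power in each resistor, P = (ΔV)²/R:
    P_R1 = (10 - 0.0009889)²/9100 = 0.01099 W
    P_R2 = (0.0009889 - 0)²/1.8 = 0.0000005433 W
    P_R3 = (0.0009889 - 0)²/1.8 = 0.0000005433 W
  P_total = P_R1 + P_R2 + P_R3 = 0.01099 W

Final answers:
1. V_1 = 0.0009889 V
2. I_R2 = 0.0005494 A
3. P_R2 = 5.433e-07 W
4. P_total = 0.01099 W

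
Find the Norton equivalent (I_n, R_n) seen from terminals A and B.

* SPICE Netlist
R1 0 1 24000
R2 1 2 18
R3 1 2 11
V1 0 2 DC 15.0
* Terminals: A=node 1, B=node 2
Find the Thévenin equivalent first; then I_n = V_th/R_th and R_n = R_th.
Step 1 — V_th is the open-circuit voltage V_A - V_B (nothing connected across the terminals).
Nodal analysis, taking node 2 as the 0 V reference.
Source V1 fixes V_0 = 15 V.
KCL at each unknown node (sum of currents leaving = 0; resistances in Ω):
  Node 1: (V_1 - 15)/24000 + (V_1 - 0)/18 + (V_1 - 0)/11 = 0
Collecting terms: 0.1465 × V_1 = 0.000625  =>  V_1 = 0.004266 V
V_th = V_1 - V_2 = 0.004266 - 0 = 0.004266 V
Step 2 — R_th: zero the source — replace V1 by a short circuit (node 2 merges into node 0) — and find the resistance seen between A (node 1) and B (node 0).
Reduce the network between node 1 (A) and node 0 (B) by series/parallel combination:
  Rp1 = R1 ‖ R2 ‖ R3 (parallel, all between nodes 0 and 1) = 1/(1/24000 + 1/18 + 1/11) = 6.826 Ω
R_th = 6.826 Ω
I_n = V_th/R_th = 0.004266/6.826 = 0.000625 A, and R_n = R_th = 6.826 Ω

Final answer: I_n = 0.000625 A, R_n = 6.826 Ω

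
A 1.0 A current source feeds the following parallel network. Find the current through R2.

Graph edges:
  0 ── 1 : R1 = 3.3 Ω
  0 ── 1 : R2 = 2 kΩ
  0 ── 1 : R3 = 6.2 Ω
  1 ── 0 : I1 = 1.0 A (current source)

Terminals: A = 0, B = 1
All resistors sit directly between nodes 0 and 1, so they are in parallel and share one voltage V; the full source current 1 A splits among them.
1/R_par = 1/3.3 + 1/2000 + 1/6.2 = 0.4648 S  =>  R_par = 2.151 Ω
V = I × R_par = 1 × 2.151 = 2.151 V
I_R2 = V/R2 = 2.151/2000 = 0.001076 A

Final answer: 0.001076 A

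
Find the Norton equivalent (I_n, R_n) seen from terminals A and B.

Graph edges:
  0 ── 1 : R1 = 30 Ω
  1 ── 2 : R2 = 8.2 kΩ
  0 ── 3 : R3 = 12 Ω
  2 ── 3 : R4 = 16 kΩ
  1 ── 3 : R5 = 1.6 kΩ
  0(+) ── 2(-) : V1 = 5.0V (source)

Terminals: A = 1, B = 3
Find the Thévenin equivalent first; then I_n = V_th/R_th and R_n = R_th.
Step 1 — V_th is the open-circuit voltage V_A - V_B (nothing connected across the terminals).
Nodal analysis, taking node 2 as the 0 V reference.
Source V1 fixes V_0 = 5 V.
KCL at each unknown node (sum of currents leaving = 0; resistances in Ω):
  Node 1: (V_1 - 5)/30 + (V_1 - 0)/8200 + (V_1 - V_3)/1600 = 0
  Node 3: (V_3 - 5)/12 + (V_3 - 0)/16000 + (V_3 - V_1)/1600 = 0
Collecting terms (coefficients in siemens):
  0.03408·V_1 - 0.000625·V_3 = 0.1667
  0.08402·V_3 - 0.000625·V_1 = 0.4167
Determinant D = (0.03408)(0.08402) - (-0.000625)(-0.000625) = 0.002863
V_1 = [(0.1667)(0.08402) - (-0.000625)(0.4167)]/D = 4.982 V
V_3 = [(0.03408)(0.4167) - (0.1667)(-0.000625)]/D = 4.996 V
V_th = V_1 - V_3 = 4.982 - 4.996 = -0.01411 V
Step 2 — R_th: zero the source — replace V1 by a short circuit (node 2 merges into node 0) — and find the resistance seen between A (node 1) and B (node 3).
Reduce the network between node 1 (A) and node 3 (B) by series/parallel combination:
  Rp1 = R1 ‖ R2 (parallel, both between nodes 0 and 1) = 1/(1/30 + 1/8200) = 29.89 Ω
  Rp2 = R3 ‖ R4 (parallel, both between nodes 0 and 3) = 1/(1/12 + 1/16000) = 11.99 Ω
  Rs1 = Rp1 + Rp2 (series, joined only at node 0) = 29.89 + 11.99 = 41.88 Ω
  Rp3 = R5 ‖ Rs1 (parallel, both between nodes 1 and 3) = 1/(1/1600 + 1/41.88) = 40.81 Ω
R_th = 40.81 Ω
I_n = V_th/R_th = -0.01411/40.81 = -0.0003457 A, and R_n = R_th = 40.81 Ω

Final answer: I_n = -0.0003457 A, R_n = 40.81 Ω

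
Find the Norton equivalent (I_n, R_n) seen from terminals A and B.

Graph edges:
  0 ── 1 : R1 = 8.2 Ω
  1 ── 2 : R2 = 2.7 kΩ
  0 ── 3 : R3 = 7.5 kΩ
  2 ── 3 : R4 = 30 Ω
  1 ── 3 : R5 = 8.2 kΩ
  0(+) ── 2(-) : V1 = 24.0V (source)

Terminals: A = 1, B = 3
Find the Thévenin equivalent first; then I_n = V_th/R_th and R_n = R_th.
Step 1 — V_th is the open-circuit voltage V_A - V_B (nothing connected across the terminals).
Nodal analysis, taking node 2 as the 0 V reference.
Source V1 fixes V_0 = 24 V.
KCL at each unknown node (sum of currents leaving = 0; resistances in Ω):
  Node 1: (V_1 - 24)/8.2 + (V_1 - 0)/2700 + (V_1 - V_3)/8200 = 0
  Node 3: (V_3 - 24)/7500 + (V_3 - 0)/30 + (V_3 - V_1)/8200 = 0
Collecting terms (coefficients in siemens):
  0.1224·V_1 - 0.000122·V_3 = 2.927
  0.03359·V_3 - 0.000122·V_1 = 0.0032
Determinant D = (0.1224)(0.03359) - (-0.000122)(-0.000122) = 0.004113
V_1 = [(2.927)(0.03359) - (-0.000122)(0.0032)]/D = 23.9 V
V_3 = [(0.1224)(0.0032) - (2.927)(-0.000122)]/D = 0.1821 V
V_th = V_1 - V_3 = 23.9 - 0.1821 = 23.72 V
Step 2 — R_th: zero the source — replace V1 by a short circuit (node 2 merges into node 0) — and find the resistance seen between A (node 1) and B (node 3).
Reduce the network between node 1 (A) and node 3 (B) by series/parallel combination:
  Rp1 = R1 ‖ R2 (parallel, both between nodes 0 and 1) = 1/(1/8.2 + 1/2700) = 8.175 Ω
  Rp2 = R3 ‖ R4 (parallel, both between nodes 0 and 3) = 1/(1/7500 + 1/30) = 29.88 Ω
  Rs1 = Rp1 + Rp2 (series, joined only at node 0) = 8.175 + 29.88 = 38.06 Ω
  Rp3 = R5 ‖ Rs1 (parallel, both between nodes 1 and 3) = 1/(1/8200 + 1/38.06) = 37.88 Ω
R_th = 37.88 Ω
I_n = V_th/R_th = 23.72/37.88 = 0.6262 A, and R_n = R_th = 37.88 Ω

Final answer: I_n = 0.6262 A, R_n = 37.88 Ω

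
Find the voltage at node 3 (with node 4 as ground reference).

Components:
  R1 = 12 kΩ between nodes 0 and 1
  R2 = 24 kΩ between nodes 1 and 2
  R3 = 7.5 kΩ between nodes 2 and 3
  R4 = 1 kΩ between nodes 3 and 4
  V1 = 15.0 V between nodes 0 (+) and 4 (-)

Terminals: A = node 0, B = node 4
Nodal analysis, taking node 4 as the 0 V reference.
Source V1 fixes V_0 = 15 V.
KCL at each unknown node (sum of currents leaving = 0; resistances in Ω):
  Node 1: (V_1 - 15)/12000 + (V_1 - V_2)/24000 = 0
  Node 2: (V_2 - V_1)/24000 + (V_2 - V_3)/7500 = 0
  Node 3: (V_3 - V_2)/7500 + (V_3 - 0)/1000 = 0
Collecting terms (coefficients in siemens):
  0.000125·V_1 - 0.00004167·V_2 = 0.00125
  0.000175·V_2 - 0.00004167·V_1 - 0.0001333·V_3 = 0
  0.001133·V_3 - 0.0001333·V_2 = 0
Solving these 3 simultaneous equations (Gaussian elimination) gives:
  V_1 = 10.96 V, V_2 = 2.865 V, V_3 = 0.3371 V
The requested potential is V_3 = 0.3371 V.

Final answer: V_3 = 0.3371 V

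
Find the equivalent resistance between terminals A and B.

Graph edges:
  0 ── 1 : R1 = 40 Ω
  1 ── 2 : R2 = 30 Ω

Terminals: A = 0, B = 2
Reduce the network between node 0 (A) and node 2 (B) by series/parallel combination:
  Rs1 = R1 + R2 (series, joined only at node 1) = 40 + 30 = 70 Ω
R_eq = 70 Ω

Final answer: 70 Ω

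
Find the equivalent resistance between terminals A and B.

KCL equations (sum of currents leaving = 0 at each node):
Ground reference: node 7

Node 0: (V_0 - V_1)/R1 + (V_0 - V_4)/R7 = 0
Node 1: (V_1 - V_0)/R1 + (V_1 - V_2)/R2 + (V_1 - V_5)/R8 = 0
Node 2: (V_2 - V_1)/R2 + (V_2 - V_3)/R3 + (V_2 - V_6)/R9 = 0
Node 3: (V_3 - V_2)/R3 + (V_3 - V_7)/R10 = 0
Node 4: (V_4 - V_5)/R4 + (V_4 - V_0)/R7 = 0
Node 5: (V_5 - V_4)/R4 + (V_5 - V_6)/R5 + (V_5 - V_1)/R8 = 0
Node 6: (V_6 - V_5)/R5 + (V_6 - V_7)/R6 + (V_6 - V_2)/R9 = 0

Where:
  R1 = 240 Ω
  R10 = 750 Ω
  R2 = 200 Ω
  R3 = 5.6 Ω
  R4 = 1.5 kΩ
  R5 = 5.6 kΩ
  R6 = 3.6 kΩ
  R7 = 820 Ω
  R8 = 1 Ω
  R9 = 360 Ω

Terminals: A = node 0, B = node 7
The network is not a plain series/parallel combination. Inject a 1 A test current into terminal A (node 0) and return it from terminal B (node 7); then R_eq = V_A / (1 A).
Nodal analysis, taking node 7 as the 0 V reference.
Current source I_test pushes 1 A into node 0 and draws it out of node 7.
KCL at each unknown node (sum of currents leaving = 0; resistances in Ω):
  Node 0: (V_0 - V_1)/240 + (V_0 - V_4)/820 - 1 = 0
  Node 1: (V_1 - V_0)/240 + (V_1 - V_2)/200 + (V_1 - V_5)/1 = 0
  Node 2: (V_2 - V_1)/200 + (V_2 - V_3)/5.6 + (V_2 - V_6)/360 = 0
  Node 3: (V_3 - V_2)/5.6 + (V_3 - 0)/750 = 0
  Node 4: (V_4 - V_0)/820 + (V_4 - V_5)/1500 = 0
  Node 5: (V_5 - V_1)/1 + (V_5 - V_4)/1500 + (V_5 - V_6)/5600 = 0
  Node 6: (V_6 - V_2)/360 + (V_6 - V_5)/5600 + (V_6 - 0)/3600 = 0
Collecting terms (coefficients in siemens):
  0.005386·V_0 - 0.004167·V_1 - 0.00122·V_4 = 1
  1.009·V_1 - 0.004167·V_0 - 0.005·V_2 - 1·V_5 = 0
  0.1863·V_2 - 0.005·V_1 - 0.1786·V_3 - 0.002778·V_6 = 0
  0.1799·V_3 - 0.1786·V_2 = 0
  0.001886·V_4 - 0.00122·V_0 - 0.0006667·V_5 = 0
  1.001·V_5 - 1·V_1 - 0.0006667·V_4 - 0.0001786·V_6 = 0
  0.003234·V_6 - 0.002778·V_2 - 0.0001786·V_5 = 0
Solving these 7 simultaneous equations (Gaussian elimination) gives:
  V_0 = 1041 V, V_1 = 823.7 V, V_2 = 632.1 V, V_3 = 627.4 V
  V_4 = 964.3 V, V_5 = 823.7 V, V_6 = 588.4 V
R_eq = V_0 / 1 A = 1041 Ω = 1.041 kΩ

Final answer: 1.041 kΩ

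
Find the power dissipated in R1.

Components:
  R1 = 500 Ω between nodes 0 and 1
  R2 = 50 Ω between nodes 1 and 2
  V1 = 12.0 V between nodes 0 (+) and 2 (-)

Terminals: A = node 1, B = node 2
Nodal analysis, taking node 2 as the 0 V reference.
Source V1 fixes V_0 = 12 V.
KCL at each unknown node (sum of currents leaving = 0; resistances in Ω):
  Node 1: (V_1 - 12)/500 + (V_1 - 0)/50 = 0
Collecting terms: 0.022 × V_1 = 0.024  =>  V_1 = 1.091 V
I_R1 = (V_0 - V_1)/R1 = (12 - 1.091)/500 = 0.02182 A
P_R1 = I_R1² × R1 = (0.02182)² × 500 = 0.238 W

Final answer: 0.238 W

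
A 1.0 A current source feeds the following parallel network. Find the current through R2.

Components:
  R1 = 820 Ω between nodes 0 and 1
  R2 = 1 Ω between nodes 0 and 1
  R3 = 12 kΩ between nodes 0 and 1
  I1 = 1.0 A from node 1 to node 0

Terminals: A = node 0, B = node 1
All resistors sit directly between nodes 0 and 1, so they are in parallel and share one voltage V; the full source current 1 A splits among them.
1/R_par = 1/820 + 1/1 + 1/12000 = 1.001 S  =>  R_par = 0.9987 Ω
V = I × R_par = 1 × 0.9987 = 0.9987 V
I_R2 = V/R2 = 0.9987/1 = 0.9987 A

Final answer: 0.9987 A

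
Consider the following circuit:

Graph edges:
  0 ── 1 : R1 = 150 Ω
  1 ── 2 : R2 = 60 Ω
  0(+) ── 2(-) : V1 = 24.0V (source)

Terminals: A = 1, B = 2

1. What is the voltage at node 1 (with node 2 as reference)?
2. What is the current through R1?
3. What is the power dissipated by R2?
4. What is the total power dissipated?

Nodal analysis, taking node 2 as the 0 V reference.
Source V1 fixes V_0 = 24 V.
KCL at each unknown node (sum of currents leaving = 0; resistances in Ω):
  Node 1: (V_1 - 24)/150 + (V_1 - 0)/60 = 0
Collecting terms: 0.02333 × V_1 = 0.16  =>  V_1 = 6.857 V
Part 1:
  Read off the nodal solution: V_1 = 6.857 V
Part 2:
  I_R1 = (V_0 - V_1)/R1 = (24 - 6.857)/150 = 0.1143 A
  Magnitude: I_R1 = 0.1143 A
Part 3:
  I_R2 = (V_1 - V_2)/R2 = (6.857 - 0)/60 = 0.1143 A
  P_R2 = I_R2² × R2 = (0.1143)² × 60 = 0.7837 W
Part 4:
  Power in each resistor, P = (ΔV)²/R:
    P_R1 = (24 - 6.857)²/150 = 1.959 W
    P_R2 = (6.857 - 0)²/60 = 0.7837 W
  P_total = P_R1 + P_R2 = 2.743 W

Final answers:
1. V_1 = 6.857 V
2. I_R1 = 0.1143 A
3. P_R2 = 0.7837 W
4. P_total = 2.743 W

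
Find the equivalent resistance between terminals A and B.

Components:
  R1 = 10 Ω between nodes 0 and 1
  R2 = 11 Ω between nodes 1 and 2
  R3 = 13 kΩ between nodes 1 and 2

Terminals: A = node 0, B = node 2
Reduce the network between node 0 (A) and node 2 (B) by series/parallel combination:
  Rp1 = R2 ‖ R3 (parallel, both between nodes 1 and 2) = 1/(1/11 + 1/13000) = 10.99 Ω
  Rs1 = R1 + Rp1 (series, joined only at node 1) = 10 + 10.99 = 20.99 Ω
R_eq = 20.99 Ω

Final answer: 20.99 Ω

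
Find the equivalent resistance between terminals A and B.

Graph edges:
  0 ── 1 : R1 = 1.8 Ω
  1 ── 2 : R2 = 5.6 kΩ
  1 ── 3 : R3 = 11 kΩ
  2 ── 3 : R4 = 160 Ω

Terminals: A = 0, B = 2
Reduce the network between node 0 (A) and node 2 (B) by series/parallel combination:
  Rs1 = R3 + R4 (series, joined only at node 3) = 11000 + 160 = 11160 Ω
  Rp1 = R2 ‖ Rs1 (parallel, both between nodes 1 and 2) = 1/(1/5600 + 1/11160) = 3729 Ω
  Rs2 = R1 + Rp1 (series, joined only at node 1) = 1.8 + 3729 = 3731 Ω
R_eq = 3.731 kΩ

Final answer: 3.731 kΩ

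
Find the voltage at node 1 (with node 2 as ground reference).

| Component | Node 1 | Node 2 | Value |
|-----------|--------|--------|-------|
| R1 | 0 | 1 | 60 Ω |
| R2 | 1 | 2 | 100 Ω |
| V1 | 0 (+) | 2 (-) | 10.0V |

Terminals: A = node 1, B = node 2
Nodal analysis, taking node 2 as the 0 V reference.
Source V1 fixes V_0 = 10 V.
KCL at each unknown node (sum of currents leaving = 0; resistances in Ω):
  Node 1: (V_1 - 10)/60 + (V_1 - 0)/100 = 0
Collecting terms: 0.02667 × V_1 = 0.1667  =>  V_1 = 6.25 V
The requested potential is V_1 = 6.25 V.

Final answer: V_1 = 6.25 V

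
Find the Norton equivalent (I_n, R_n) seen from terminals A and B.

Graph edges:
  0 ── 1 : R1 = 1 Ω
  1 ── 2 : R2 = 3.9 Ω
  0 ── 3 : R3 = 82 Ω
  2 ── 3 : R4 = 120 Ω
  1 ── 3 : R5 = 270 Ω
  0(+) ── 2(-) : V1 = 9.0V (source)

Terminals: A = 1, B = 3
Find the Thévenin equivalent first; then I_n = V_th/R_th and R_n = R_th.
Step 1 — V_th is the open-circuit voltage V_A - V_B (nothing connected across the terminals).
Nodal analysis, taking node 2 as the 0 V reference.
Source V1 fixes V_0 = 9 V.
KCL at each unknown node (sum of currents leaving = 0; resistances in Ω):
  Node 1: (V_1 - 9)/1 + (V_1 - 0)/3.9 + (V_1 - V_3)/270 = 0
  Node 3: (V_3 - 9)/82 + (V_3 - 0)/120 + (V_3 - V_1)/270 = 0
Collecting terms (coefficients in siemens):
  1.26·V_1 - 0.003704·V_3 = 9
  0.02423·V_3 - 0.003704·V_1 = 0.1098
Determinant D = (1.26)(0.02423) - (-0.003704)(-0.003704) = 0.03052
V_1 = [(9)(0.02423) - (-0.003704)(0.1098)]/D = 7.159 V
V_3 = [(1.26)(0.1098) - (9)(-0.003704)]/D = 5.624 V
V_th = V_1 - V_3 = 7.159 - 5.624 = 1.535 V
Step 2 — R_th: zero the source — replace V1 by a short circuit (node 2 merges into node 0) — and find the resistance seen between A (node 1) and B (node 3).
Reduce the network between node 1 (A) and node 3 (B) by series/parallel combination:
  Rp1 = R1 ‖ R2 (parallel, both between nodes 0 and 1) = 1/(1/1 + 1/3.9) = 0.7959 Ω
  Rp2 = R3 ‖ R4 (parallel, both between nodes 0 and 3) = 1/(1/82 + 1/120) = 48.71 Ω
  Rs1 = Rp1 + Rp2 (series, joined only at node 0) = 0.7959 + 48.71 = 49.51 Ω
  Rp3 = R5 ‖ Rs1 (parallel, both between nodes 1 and 3) = 1/(1/270 + 1/49.51) = 41.84 Ω
R_th = 41.84 Ω
I_n = V_th/R_th = 1.535/41.84 = 0.0367 A, and R_n = R_th = 41.84 Ω

Final answer: I_n = 0.0367 A, R_n = 41.84 Ω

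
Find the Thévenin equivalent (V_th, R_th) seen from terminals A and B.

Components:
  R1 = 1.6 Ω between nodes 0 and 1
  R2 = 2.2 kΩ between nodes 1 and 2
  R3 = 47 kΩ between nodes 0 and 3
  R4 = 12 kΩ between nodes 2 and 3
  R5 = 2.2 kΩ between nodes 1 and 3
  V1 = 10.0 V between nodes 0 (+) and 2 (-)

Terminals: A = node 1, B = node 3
Step 1 — V_th is the open-circuit voltage V_A - V_B (nothing connected across the terminals).
Nodal analysis, taking node 2 as the 0 V reference.
Source V1 fixes V_0 = 10 V.
KCL at each unknown node (sum of currents leaving = 0; resistances in Ω):
  Node 1: (V_1 - 10)/1.6 + (V_1 - 0)/2200 + (V_1 - V_3)/2200 = 0
  Node 3: (V_3 - 10)/47000 + (V_3 - 0)/12000 + (V_3 - V_1)/2200 = 0
Collecting terms (coefficients in siemens):
  0.6259·V_1 - 0.0004545·V_3 = 6.25
  0.0005592·V_3 - 0.0004545·V_1 = 0.0002128
Determinant D = (0.6259)(0.0005592) - (-0.0004545)(-0.0004545) = 0.0003498
V_1 = [(6.25)(0.0005592) - (-0.0004545)(0.0002128)]/D = 9.992 V
V_3 = [(0.6259)(0.0002128) - (6.25)(-0.0004545)]/D = 8.503 V
V_th = V_1 - V_3 = 9.992 - 8.503 = 1.489 V
Step 2 — R_th: zero the source — replace V1 by a short circuit (node 2 merges into node 0) — and find the resistance seen between A (node 1) and B (node 3).
Reduce the network between node 1 (A) and node 3 (B) by series/parallel combination:
  Rp1 = R1 ‖ R2 (parallel, both between nodes 0 and 1) = 1/(1/1.6 + 1/2200) = 1.599 Ω
  Rp2 = R3 ‖ R4 (parallel, both between nodes 0 and 3) = 1/(1/47000 + 1/12000) = 9559 Ω
  Rs1 = Rp1 + Rp2 (series, joined only at node 0) = 1.599 + 9559 = 9561 Ω
  Rp3 = R5 ‖ Rs1 (parallel, both between nodes 1 and 3) = 1/(1/2200 + 1/9561) = 1788 Ω
R_th = 1.788 kΩ

Final answer: V_th = 1.489 V, R_th = 1.788 kΩ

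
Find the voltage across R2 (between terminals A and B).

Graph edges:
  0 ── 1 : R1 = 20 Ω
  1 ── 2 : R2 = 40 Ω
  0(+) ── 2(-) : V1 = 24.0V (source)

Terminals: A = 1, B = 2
R1 and R2 are in series across V1 (node 0 → node 1 → node 2), and the output A–B is taken across R2, so this is a voltage divider.
Series current: I = V1/(R1 + R2) = 24/(20 + 40) = 24/60 = 0.4 A
V_R2 = I × R2 = V1 × R2/(R1 + R2) = 24 × 40/60 = 16 V

Final answer: 16 V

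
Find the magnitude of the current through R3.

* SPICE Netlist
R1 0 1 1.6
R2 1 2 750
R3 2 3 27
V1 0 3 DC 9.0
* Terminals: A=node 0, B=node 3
Nodal analysis, taking node 3 as the 0 V reference.
Source V1 fixes V_0 = 9 V.
KCL at each unknown node (sum of currents leaving = 0; resistances in Ω):
  Node 1: (V_1 - 9)/1.6 + (V_1 - V_2)/750 = 0
  Node 2: (V_2 - V_1)/750 + (V_2 - 0)/27 = 0
Collecting terms (coefficients in siemens):
  0.6263·V_1 - 0.001333·V_2 = 5.625
  0.03837·V_2 - 0.001333·V_1 = 0
Determinant D = (0.6263)(0.03837) - (-0.001333)(-0.001333) = 0.02403
V_1 = [(5.625)(0.03837) - (-0.001333)(0)]/D = 8.982 V
V_2 = [(0.6263)(0) - (5.625)(-0.001333)]/D = 0.3121 V
I_R3 = (V_2 - V_3)/R3 = (0.3121 - 0)/27 = 0.01156 A
|I_R3| = 0.01156 A

Final answer: |I_R3| = 0.01156 A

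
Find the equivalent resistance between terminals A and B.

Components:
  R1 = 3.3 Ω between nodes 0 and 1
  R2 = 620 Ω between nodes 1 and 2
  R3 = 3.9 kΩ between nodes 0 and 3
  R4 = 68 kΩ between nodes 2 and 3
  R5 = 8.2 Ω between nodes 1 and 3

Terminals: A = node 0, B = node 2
The network is not a plain series/parallel combination. Inject a 1 A test current into terminal A (node 0) and return it from terminal B (node 2); then R_eq = V_A / (1 A).
Nodal analysis, taking node 2 as the 0 V reference.
Current source I_test pushes 1 A into node 0 and draws it out of node 2.
KCL at each unknown node (sum of currents leaving = 0; resistances in Ω):
  Node 0: (V_0 - V_1)/3.3 + (V_0 - V_3)/3900 - 1 = 0
  Node 1: (V_1 - V_0)/3.3 + (V_1 - 0)/620 + (V_1 - V_3)/8.2 = 0
  Node 3: (V_3 - V_0)/3900 + (V_3 - V_1)/8.2 + (V_3 - 0)/68000 = 0
Collecting terms (coefficients in siemens):
  0.3033·V_0 - 0.303·V_1 - 0.0002564·V_3 = 1
  0.4266·V_1 - 0.303·V_0 - 0.122·V_3 = 0
  0.1222·V_3 - 0.0002564·V_0 - 0.122·V_1 = 0
Solving these 3 simultaneous equations (Gaussian elimination) gives:
  V_0 = 617.7 V, V_1 = 614.4 V, V_3 = 614.3 V
R_eq = V_0 / 1 A = 617.7 Ω

Final answer: 617.7 Ω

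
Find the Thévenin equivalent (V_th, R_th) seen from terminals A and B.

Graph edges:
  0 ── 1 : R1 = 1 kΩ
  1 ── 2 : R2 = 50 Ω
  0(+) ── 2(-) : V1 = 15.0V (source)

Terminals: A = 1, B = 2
Step 1 — V_th is the open-circuit voltage V_A - V_B (nothing connected across the terminals).
Nodal analysis, taking node 2 as the 0 V reference.
Source V1 fixes V_0 = 15 V.
KCL at each unknown node (sum of currents leaving = 0; resistances in Ω):
  Node 1: (V_1 - 15)/1000 + (V_1 - 0)/50 = 0
Collecting terms: 0.021 × V_1 = 0.015  =>  V_1 = 0.7143 V
V_th = V_1 - V_2 = 0.7143 - 0 = 0.7143 V
Step 2 — R_th: zero the source — replace V1 by a short circuit (node 2 merges into node 0) — and find the resistance seen between A (node 1) and B (node 0).
Reduce the network between node 1 (A) and node 0 (B) by series/parallel combination:
  Rp1 = R1 ‖ R2 (parallel, both between nodes 0 and 1) = 1/(1/1000 + 1/50) = 47.62 Ω
R_th = 47.62 Ω

Final answer: V_th = 0.7143 V, R_th = 47.62 Ω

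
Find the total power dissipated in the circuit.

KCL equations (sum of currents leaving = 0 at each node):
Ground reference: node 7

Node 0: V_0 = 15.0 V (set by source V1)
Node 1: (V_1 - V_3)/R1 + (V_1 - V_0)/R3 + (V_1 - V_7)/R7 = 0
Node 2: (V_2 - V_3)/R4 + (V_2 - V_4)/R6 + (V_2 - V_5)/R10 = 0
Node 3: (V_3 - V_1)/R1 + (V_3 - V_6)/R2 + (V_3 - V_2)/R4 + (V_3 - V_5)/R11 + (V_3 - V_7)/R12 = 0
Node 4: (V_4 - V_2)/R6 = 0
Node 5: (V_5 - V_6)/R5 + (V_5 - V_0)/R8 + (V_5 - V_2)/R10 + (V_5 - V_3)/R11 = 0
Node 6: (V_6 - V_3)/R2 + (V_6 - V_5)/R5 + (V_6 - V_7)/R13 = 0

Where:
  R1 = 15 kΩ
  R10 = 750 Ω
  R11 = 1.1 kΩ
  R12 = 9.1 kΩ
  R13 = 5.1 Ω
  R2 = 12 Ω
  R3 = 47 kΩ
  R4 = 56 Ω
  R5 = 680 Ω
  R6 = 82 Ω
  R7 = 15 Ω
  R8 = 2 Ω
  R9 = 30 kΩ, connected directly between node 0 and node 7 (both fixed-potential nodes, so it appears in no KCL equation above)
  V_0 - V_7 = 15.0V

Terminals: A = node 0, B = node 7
Nodal analysis, taking node 7 as the 0 V reference.
Source V1 fixes V_0 = 15 V.
KCL at each unknown node (sum of currents leaving = 0; resistances in Ω):
  Node 1: (V_1 - V_3)/15000 + (V_1 - 15)/47000 + (V_1 - 0)/15 = 0
  Node 2: (V_2 - V_3)/56 + (V_2 - V_4)/82 + (V_2 - V_5)/750 = 0
  Node 3: (V_3 - V_1)/15000 + (V_3 - V_6)/12 + (V_3 - V_2)/56 + (V_3 - V_5)/1100 + (V_3 - 0)/9100 = 0
  Node 4: (V_4 - V_2)/82 = 0
  Node 5: (V_5 - V_6)/680 + (V_5 - 15)/2 + (V_5 - V_2)/750 + (V_5 - V_3)/1100 = 0
  Node 6: (V_6 - V_3)/12 + (V_6 - V_5)/680 + (V_6 - 0)/5.1 = 0
Collecting terms (coefficients in siemens):
  0.06675·V_1 - 0.00006667·V_3 = 0.0003191
  0.03139·V_2 - 0.01786·V_3 - 0.0122·V_4 - 0.001333·V_5 = 0
  0.1023·V_3 - 0.00006667·V_1 - 0.01786·V_2 - 0.0009091·V_5 - 0.08333·V_6 = 0
  0.0122·V_4 - 0.0122·V_2 = 0
  0.5037·V_5 - 0.001333·V_2 - 0.0009091·V_3 - 0.001471·V_6 = 7.5
  0.2809·V_6 - 0.08333·V_3 - 0.001471·V_5 = 0
Solving these 6 simultaneous equations (Gaussian elimination) gives:
  V_1 = 0.005412 V, V_2 = 1.623 V, V_3 = 0.6322 V, V_4 = 1.623 V
  V_5 = 14.9 V, V_6 = 0.2655 V
Power in each resistor, P = (ΔV)²/R:
  P_R1 = (0.005412 - 0.6322)²/15000 = 0.00002619 W
  P_R2 = (0.6322 - 0.2655)²/12 = 0.0112 W
  P_R3 = (15 - 0.005412)²/47000 = 0.004784 W
  P_R4 = (1.623 - 0.6322)²/56 = 0.01754 W
  P_R5 = (14.9 - 0.2655)²/680 = 0.3148 W
  P_R6 = (1.623 - 1.623)²/82 = 0 W
  P_R7 = (0.005412 - 0)²/15 = 0.000001953 W
  P_R8 = (15 - 14.9)²/2 = 0.005445 W
  P_R9 = (15 - 0)²/30000 = 0.0075 W
  P_R10 = (1.623 - 14.9)²/750 = 0.2349 W
  P_R11 = (0.6322 - 14.9)²/1100 = 0.185 W
  P_R12 = (0.6322 - 0)²/9100 = 0.00004392 W
  P_R13 = (0.2655 - 0)²/5.1 = 0.01383 W
P_total = P_R1 + P_R2 + P_R3 + P_R4 + P_R5 + P_R6 + P_R7 + P_R8 + P_R9 + P_R10 + P_R11 + P_R12 + P_R13 = 0.795 W

Final answer: 0.795 W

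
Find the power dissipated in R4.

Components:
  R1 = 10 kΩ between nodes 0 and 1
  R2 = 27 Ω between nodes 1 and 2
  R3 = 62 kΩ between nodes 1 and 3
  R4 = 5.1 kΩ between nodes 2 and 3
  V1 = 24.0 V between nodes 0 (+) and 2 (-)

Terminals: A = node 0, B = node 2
Nodal analysis, taking node 2 as the 0 V reference.
Source V1 fixes V_0 = 24 V.
KCL at each unknown node (sum of currents leaving = 0; resistances in Ω):
  Node 1: (V_1 - 24)/10000 + (V_1 - 0)/27 + (V_1 - V_3)/62000 = 0
  Node 3: (V_3 - V_1)/62000 + (V_3 - 0)/5100 = 0
Collecting terms (coefficients in siemens):
  0.03715·V_1 - 0.00001613·V_3 = 0.0024
  0.0002122·V_3 - 0.00001613·V_1 = 0
Determinant D = (0.03715)(0.0002122) - (-0.00001613)(-0.00001613) = 0.000007884
V_1 = [(0.0024)(0.0002122) - (-0.00001613)(0)]/D = 0.0646 V
V_3 = [(0.03715)(0) - (0.0024)(-0.00001613)]/D = 0.00491 V
I_R4 = (V_2 - V_3)/R4 = (0 - 0.00491)/5100 = -0.0000009627 A
P_R4 = I_R4² × R4 = (-0.0000009627)² × 5100 = 0.000000004727 W

Final answer: 4.727e-09 W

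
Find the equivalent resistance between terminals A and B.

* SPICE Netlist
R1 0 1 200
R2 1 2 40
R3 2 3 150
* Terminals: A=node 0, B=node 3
Reduce the network between node 0 (A) and node 3 (B) by series/parallel combination:
  Rs1 = R1 + R2 (series, joined only at node 1) = 200 + 40 = 240 Ω
  Rs2 = R3 + Rs1 (series, joined only at node 2) = 150 + 240 = 390 Ω
R_eq = 390 Ω

Final answer: 390 Ω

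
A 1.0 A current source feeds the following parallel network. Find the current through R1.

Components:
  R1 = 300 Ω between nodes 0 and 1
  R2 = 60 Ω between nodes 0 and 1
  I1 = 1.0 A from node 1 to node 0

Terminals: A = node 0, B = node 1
All resistors sit directly between nodes 0 and 1, so they are in parallel and share one voltage V; the full source current 1 A splits among them.
1/R_par = 1/300 + 1/60 = 0.02 S  =>  R_par = 50 Ω
V = I × R_par = 1 × 50 = 50 V
I_R1 = V/R1 = 50/300 = 0.1667 A

Final answer: 0.1667 A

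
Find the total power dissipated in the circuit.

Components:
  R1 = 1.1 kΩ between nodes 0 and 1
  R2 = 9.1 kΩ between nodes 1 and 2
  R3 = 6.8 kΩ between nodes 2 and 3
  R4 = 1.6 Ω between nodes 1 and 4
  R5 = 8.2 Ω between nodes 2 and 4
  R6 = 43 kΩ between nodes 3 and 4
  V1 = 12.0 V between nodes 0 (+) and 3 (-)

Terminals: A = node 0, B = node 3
Nodal analysis, taking node 3 as the 0 V reference.
Source V1 fixes V_0 = 12 V.
KCL at each unknown node (sum of currents leaving = 0; resistances in Ω):
  Node 1: (V_1 - 12)/1100 + (V_1 - V_2)/9100 + (V_1 - V_4)/1.6 = 0
  Node 2: (V_2 - V_1)/9100 + (V_2 - 0)/6800 + (V_2 - V_4)/8.2 = 0
  Node 4: (V_4 - V_1)/1.6 + (V_4 - V_2)/8.2 + (V_4 - 0)/43000 = 0
Collecting terms (coefficients in siemens):
  0.626·V_1 - 0.0001099·V_2 - 0.625·V_4 = 0.01091
  0.1222·V_2 - 0.0001099·V_1 - 0.122·V_4 = 0
  0.747·V_4 - 0.625·V_1 - 0.122·V_2 = 0
Solving these 3 simultaneous equations (Gaussian elimination) gives:
  V_1 = 10.11 V, V_2 = 10.09 V, V_4 = 10.11 V
Power in each resistor, P = (ΔV)²/R:
  P_R1 = (12 - 10.11)²/1100 = 0.003252 W
  P_R2 = (10.11 - 10.09)²/9100 = 0.00000002442 W
  P_R3 = (10.09 - 0)²/6800 = 0.01498 W
  P_R4 = (10.11 - 10.11)²/1.6 = 0.000004721 W
  P_R5 = (10.09 - 10.11)²/8.2 = 0.00001803 W
  P_R6 = (0 - 10.11)²/43000 = 0.002375 W
P_total = P_R1 + P_R2 + P_R3 + P_R4 + P_R5 + P_R6 = 0.02063 W

Final answer: 0.02063 W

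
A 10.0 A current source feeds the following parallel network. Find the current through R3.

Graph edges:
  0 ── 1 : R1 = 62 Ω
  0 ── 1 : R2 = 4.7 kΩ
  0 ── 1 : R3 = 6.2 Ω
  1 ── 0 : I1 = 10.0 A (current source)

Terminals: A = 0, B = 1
All resistors sit directly between nodes 0 and 1, so they are in parallel and share one voltage V; the full source current 10 A splits among them.
1/R_par = 1/62 + 1/4700 + 1/6.2 = 0.1776 S  =>  R_par = 5.63 Ω
V = I × R_par = 10 × 5.63 = 56.3 V
I_R3 = V/R3 = 56.3/6.2 = 9.08 A

Final answer: 9.08 A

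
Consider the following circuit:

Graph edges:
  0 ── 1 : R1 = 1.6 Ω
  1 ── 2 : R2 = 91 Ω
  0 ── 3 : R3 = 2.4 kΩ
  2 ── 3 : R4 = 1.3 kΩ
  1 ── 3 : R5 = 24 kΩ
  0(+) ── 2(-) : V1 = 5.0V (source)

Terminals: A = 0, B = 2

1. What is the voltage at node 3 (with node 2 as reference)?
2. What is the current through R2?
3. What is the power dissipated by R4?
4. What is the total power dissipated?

Nodal analysis, taking node 2 as the 0 V reference.
Source V1 fixes V_0 = 5 V.
KCL at each unknown node (sum of currents leaving = 0; resistances in Ω):
  Node 1: (V_1 - 5)/1.6 + (V_1 - 0)/91 + (V_1 - V_3)/24000 = 0
  Node 3: (V_3 - 5)/2400 + (V_3 - 0)/1300 + (V_3 - V_1)/24000 = 0
Collecting terms (coefficients in siemens):
  0.636·V_1 - 0.00004167·V_3 = 3.125
  0.001228·V_3 - 0.00004167·V_1 = 0.002083
Determinant D = (0.636)(0.001228) - (-0.00004167)(-0.00004167) = 0.0007808
V_1 = [(3.125)(0.001228) - (-0.00004167)(0.002083)]/D = 4.913 V
V_3 = [(0.636)(0.002083) - (3.125)(-0.00004167)]/D = 1.864 V
Part 1:
  Read off the nodal solution: V_3 = 1.864 V
Part 2:
  I_R2 = (V_1 - V_2)/R2 = (4.913 - 0)/91 = 0.05399 A
  Magnitude: I_R2 = 0.05399 A
Part 3:
  I_R4 = (V_2 - V_3)/R4 = (0 - 1.864)/1300 = -0.001434 A
  P_R4 = I_R4² × R4 = (-0.001434)² × 1300 = 0.002672 W
Part 4:
  Power in each resistor, P = (ΔV)²/R:
    P_R1 = (5 - 4.913)²/1.6 = 0.004686 W
    P_R2 = (4.913 - 0)²/91 = 0.2653 W
    P_R3 = (5 - 1.864)²/2400 = 0.004098 W
    P_R4 = (0 - 1.864)²/1300 = 0.002672 W
    P_R5 = (4.913 - 1.864)²/24000 = 0.0003875 W
  P_total = P_R1 + P_R2 + P_R3 + P_R4 + P_R5 = 0.2771 W

Final answers:
1. V_3 = 1.864 V
2. I_R2 = 0.05399 A
3. P_R4 = 0.002672 W
4. P_total = 0.2771 W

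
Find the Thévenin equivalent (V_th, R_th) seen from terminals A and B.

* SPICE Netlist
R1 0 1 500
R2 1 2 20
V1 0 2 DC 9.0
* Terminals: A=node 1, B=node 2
Step 1 — V_th is the open-circuit voltage V_A - V_B (nothing connected across the terminals).
Nodal analysis, taking node 2 as the 0 V reference.
Source V1 fixes V_0 = 9 V.
KCL at each unknown node (sum of currents leaving = 0; resistances in Ω):
  Node 1: (V_1 - 9)/500 + (V_1 - 0)/20 = 0
Collecting terms: 0.052 × V_1 = 0.018  =>  V_1 = 0.3462 V
V_th = V_1 - V_2 = 0.3462 - 0 = 0.3462 V
Step 2 — R_th: zero the source — replace V1 by a short circuit (node 2 merges into node 0) — and find the resistance seen between A (node 1) and B (node 0).
Reduce the network between node 1 (A) and node 0 (B) by series/parallel combination:
  Rp1 = R1 ‖ R2 (parallel, both between nodes 0 and 1) = 1/(1/500 + 1/20) = 19.23 Ω
R_th = 19.23 Ω

Final answer: V_th = 0.3462 V, R_th = 19.23 Ω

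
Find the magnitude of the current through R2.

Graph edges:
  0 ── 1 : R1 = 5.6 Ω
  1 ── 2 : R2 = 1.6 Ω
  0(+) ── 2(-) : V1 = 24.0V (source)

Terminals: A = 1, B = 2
Nodal analysis, taking node 2 as the 0 V reference.
Source V1 fixes V_0 = 24 V.
KCL at each unknown node (sum of currents leaving = 0; resistances in Ω):
  Node 1: (V_1 - 24)/5.6 + (V_1 - 0)/1.6 = 0
Collecting terms: 0.8036 × V_1 = 4.286  =>  V_1 = 5.333 V
I_R2 = (V_1 - V_2)/R2 = (5.333 - 0)/1.6 = 3.333 A
|I_R2| = 3.333 A

Final answer: |I_R2| = 3.333 A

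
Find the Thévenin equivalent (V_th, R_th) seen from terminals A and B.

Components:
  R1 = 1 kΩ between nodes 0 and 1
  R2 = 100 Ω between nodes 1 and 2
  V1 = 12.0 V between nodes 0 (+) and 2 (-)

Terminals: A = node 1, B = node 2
Step 1 — V_th is the open-circuit voltage V_A - V_B (nothing connected across the terminals).
Nodal analysis, taking node 2 as the 0 V reference.
Source V1 fixes V_0 = 12 V.
KCL at each unknown node (sum of currents leaving = 0; resistances in Ω):
  Node 1: (V_1 - 12)/1000 + (V_1 - 0)/100 = 0
Collecting terms: 0.011 × V_1 = 0.012  =>  V_1 = 1.091 V
V_th = V_1 - V_2 = 1.091 - 0 = 1.091 V
Step 2 — R_th: zero the source — replace V1 by a short circuit (node 2 merges into node 0) — and find the resistance seen between A (node 1) and B (node 0).
Reduce the network between node 1 (A) and node 0 (B) by series/parallel combination:
  Rp1 = R1 ‖ R2 (parallel, both between nodes 0 and 1) = 1/(1/1000 + 1/100) = 90.91 Ω
R_th = 90.91 Ω

Final answer: V_th = 1.091 V, R_th = 90.91 Ω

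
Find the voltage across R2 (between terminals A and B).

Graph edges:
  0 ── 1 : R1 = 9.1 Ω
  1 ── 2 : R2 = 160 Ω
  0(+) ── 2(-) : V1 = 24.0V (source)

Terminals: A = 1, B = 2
R1 and R2 are in series across V1 (node 0 → node 1 → node 2), and the output A–B is taken across R2, so this is a voltage divider.
Series current: I = V1/(R1 + R2) = 24/(9.1 + 160) = 24/169.1 = 0.1419 A
V_R2 = I × R2 = V1 × R2/(R1 + R2) = 24 × 160/169.1 = 22.71 V

Final answer: 22.71 V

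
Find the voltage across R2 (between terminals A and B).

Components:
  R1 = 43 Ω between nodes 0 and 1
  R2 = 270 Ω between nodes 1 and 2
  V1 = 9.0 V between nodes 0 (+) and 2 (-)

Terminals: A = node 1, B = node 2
R1 and R2 are in series across V1 (node 0 → node 1 → node 2), and the output A–B is taken across R2, so this is a voltage divider.
Series current: I = V1/(R1 + R2) = 9/(43 + 270) = 9/313 = 0.02875 A
V_R2 = I × R2 = V1 × R2/(R1 + R2) = 9 × 270/313 = 7.764 V

Final answer: 7.764 V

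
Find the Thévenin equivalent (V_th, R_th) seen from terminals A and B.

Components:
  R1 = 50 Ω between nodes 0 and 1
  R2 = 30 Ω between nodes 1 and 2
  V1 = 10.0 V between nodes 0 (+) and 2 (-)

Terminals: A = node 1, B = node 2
Step 1 — V_th is the open-circuit voltage V_A - V_B (nothing connected across the terminals).
Nodal analysis, taking node 2 as the 0 V reference.
Source V1 fixes V_0 = 10 V.
KCL at each unknown node (sum of currents leaving = 0; resistances in Ω):
  Node 1: (V_1 - 10)/50 + (V_1 - 0)/30 = 0
Collecting terms: 0.05333 × V_1 = 0.2  =>  V_1 = 3.75 V
V_th = V_1 - V_2 = 3.75 - 0 = 3.75 V
Step 2 — R_th: zero the source — replace V1 by a short circuit (node 2 merges into node 0) — and find the resistance seen between A (node 1) and B (node 0).
Reduce the network between node 1 (A) and node 0 (B) by series/parallel combination:
  Rp1 = R1 ‖ R2 (parallel, both between nodes 0 and 1) = 1/(1/50 + 1/30) = 18.75 Ω
R_th = 18.75 Ω

Final answer: V_th = 3.75 V, R_th = 18.75 Ω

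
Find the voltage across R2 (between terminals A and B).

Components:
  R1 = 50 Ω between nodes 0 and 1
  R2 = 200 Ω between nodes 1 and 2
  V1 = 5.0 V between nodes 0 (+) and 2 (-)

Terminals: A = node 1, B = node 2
R1 and R2 are in series across V1 (node 0 → node 1 → node 2), and the output A–B is taken across R2, so this is a voltage divider.
Series current: I = V1/(R1 + R2) = 5/(50 + 200) = 5/250 = 0.02 A
V_R2 = I × R2 = V1 × R2/(R1 + R2) = 5 × 200/250 = 4 V

Final answer: 4 V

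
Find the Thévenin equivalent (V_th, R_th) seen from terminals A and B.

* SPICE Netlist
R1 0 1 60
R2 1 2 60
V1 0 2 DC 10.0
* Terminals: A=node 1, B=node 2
Step 1 — V_th is the open-circuit voltage V_A - V_B (nothing connected across the terminals).
Nodal analysis, taking node 2 as the 0 V reference.
Source V1 fixes V_0 = 10 V.
KCL at each unknown node (sum of currents leaving = 0; resistances in Ω):
  Node 1: (V_1 - 10)/60 + (V_1 - 0)/60 = 0
Collecting terms: 0.03333 × V_1 = 0.1667  =>  V_1 = 5 V
V_th = V_1 - V_2 = 5 - 0 = 5 V
Step 2 — R_th: zero the source — replace V1 by a short circuit (node 2 merges into node 0) — and find the resistance seen between A (node 1) and B (node 0).
Reduce the network between node 1 (A) and node 0 (B) by series/parallel combination:
  Rp1 = R1 ‖ R2 (parallel, both between nodes 0 and 1) = 1/(1/60 + 1/60) = 30 Ω
R_th = 30 Ω

Final answer: V_th = 5 V, R_th = 30 Ω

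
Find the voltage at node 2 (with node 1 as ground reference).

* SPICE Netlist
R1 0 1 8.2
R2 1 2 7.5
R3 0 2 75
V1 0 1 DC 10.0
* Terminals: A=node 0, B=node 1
Nodal analysis, taking node 1 as the 0 V reference.
Source V1 fixes V_0 = 10 V.
KCL at each unknown node (sum of currents leaving = 0; resistances in Ω):
  Node 2: (V_2 - 0)/7.5 + (V_2 - 10)/75 = 0
Collecting terms: 0.1467 × V_2 = 0.1333  =>  V_2 = 0.9091 V
The requested potential is V_2 = 0.9091 V.

Final answer: V_2 = 0.9091 V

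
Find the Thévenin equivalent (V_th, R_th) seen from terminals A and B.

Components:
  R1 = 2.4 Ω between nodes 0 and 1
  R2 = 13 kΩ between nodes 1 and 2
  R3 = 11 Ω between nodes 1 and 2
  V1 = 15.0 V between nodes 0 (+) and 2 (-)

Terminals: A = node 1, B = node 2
Step 1 — V_th is the open-circuit voltage V_A - V_B (nothing connected across the terminals).
Nodal analysis, taking node 2 as the 0 V reference.
Source V1 fixes V_0 = 15 V.
KCL at each unknown node (sum of currents leaving = 0; resistances in Ω):
  Node 1: (V_1 - 15)/2.4 + (V_1 - 0)/13000 + (V_1 - 0)/11 = 0
Collecting terms: 0.5077 × V_1 = 6.25  =>  V_1 = 12.31 V
V_th = V_1 - V_2 = 12.31 - 0 = 12.31 V
Step 2 — R_th: zero the source — replace V1 by a short circuit (node 2 merges into node 0) — and find the resistance seen between A (node 1) and B (node 0).
Reduce the network between node 1 (A) and node 0 (B) by series/parallel combination:
  Rp1 = R1 ‖ R2 ‖ R3 (parallel, all between nodes 0 and 1) = 1/(1/2.4 + 1/13000 + 1/11) = 1.97 Ω
R_th = 1.97 Ω

Final answer: V_th = 12.31 V, R_th = 1.97 Ω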